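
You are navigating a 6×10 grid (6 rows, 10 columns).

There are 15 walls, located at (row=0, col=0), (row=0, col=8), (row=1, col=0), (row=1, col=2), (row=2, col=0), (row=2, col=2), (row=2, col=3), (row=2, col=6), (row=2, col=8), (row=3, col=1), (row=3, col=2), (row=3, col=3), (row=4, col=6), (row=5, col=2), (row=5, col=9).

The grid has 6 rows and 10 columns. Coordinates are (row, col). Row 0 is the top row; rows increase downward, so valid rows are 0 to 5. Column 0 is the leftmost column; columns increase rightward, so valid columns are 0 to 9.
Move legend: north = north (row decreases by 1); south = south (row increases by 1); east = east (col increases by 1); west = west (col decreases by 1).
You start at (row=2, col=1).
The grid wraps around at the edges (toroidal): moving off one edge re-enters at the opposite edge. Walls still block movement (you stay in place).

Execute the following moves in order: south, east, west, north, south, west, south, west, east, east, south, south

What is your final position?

Answer: Final position: (row=2, col=1)

Derivation:
Start: (row=2, col=1)
  south (south): blocked, stay at (row=2, col=1)
  east (east): blocked, stay at (row=2, col=1)
  west (west): blocked, stay at (row=2, col=1)
  north (north): (row=2, col=1) -> (row=1, col=1)
  south (south): (row=1, col=1) -> (row=2, col=1)
  west (west): blocked, stay at (row=2, col=1)
  south (south): blocked, stay at (row=2, col=1)
  west (west): blocked, stay at (row=2, col=1)
  east (east): blocked, stay at (row=2, col=1)
  east (east): blocked, stay at (row=2, col=1)
  south (south): blocked, stay at (row=2, col=1)
  south (south): blocked, stay at (row=2, col=1)
Final: (row=2, col=1)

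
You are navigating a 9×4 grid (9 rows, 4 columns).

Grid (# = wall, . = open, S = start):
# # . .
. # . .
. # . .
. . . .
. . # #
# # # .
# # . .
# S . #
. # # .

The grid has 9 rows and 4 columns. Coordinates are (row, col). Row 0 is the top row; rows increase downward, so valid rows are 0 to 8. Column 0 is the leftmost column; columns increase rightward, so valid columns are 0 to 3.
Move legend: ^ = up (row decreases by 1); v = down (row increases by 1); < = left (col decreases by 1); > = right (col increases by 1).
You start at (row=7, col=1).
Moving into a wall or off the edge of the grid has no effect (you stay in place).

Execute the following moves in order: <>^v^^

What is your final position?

Answer: Final position: (row=6, col=2)

Derivation:
Start: (row=7, col=1)
  < (left): blocked, stay at (row=7, col=1)
  > (right): (row=7, col=1) -> (row=7, col=2)
  ^ (up): (row=7, col=2) -> (row=6, col=2)
  v (down): (row=6, col=2) -> (row=7, col=2)
  ^ (up): (row=7, col=2) -> (row=6, col=2)
  ^ (up): blocked, stay at (row=6, col=2)
Final: (row=6, col=2)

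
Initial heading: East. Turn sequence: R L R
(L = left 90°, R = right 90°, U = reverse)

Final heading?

Answer: Final heading: South

Derivation:
Start: East
  R (right (90° clockwise)) -> South
  L (left (90° counter-clockwise)) -> East
  R (right (90° clockwise)) -> South
Final: South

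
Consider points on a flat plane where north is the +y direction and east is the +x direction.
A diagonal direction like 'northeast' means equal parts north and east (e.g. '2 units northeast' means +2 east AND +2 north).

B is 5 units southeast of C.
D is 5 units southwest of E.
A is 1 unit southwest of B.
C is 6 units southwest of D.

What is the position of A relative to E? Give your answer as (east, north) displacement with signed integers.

Place E at the origin (east=0, north=0).
  D is 5 units southwest of E: delta (east=-5, north=-5); D at (east=-5, north=-5).
  C is 6 units southwest of D: delta (east=-6, north=-6); C at (east=-11, north=-11).
  B is 5 units southeast of C: delta (east=+5, north=-5); B at (east=-6, north=-16).
  A is 1 unit southwest of B: delta (east=-1, north=-1); A at (east=-7, north=-17).
Therefore A relative to E: (east=-7, north=-17).

Answer: A is at (east=-7, north=-17) relative to E.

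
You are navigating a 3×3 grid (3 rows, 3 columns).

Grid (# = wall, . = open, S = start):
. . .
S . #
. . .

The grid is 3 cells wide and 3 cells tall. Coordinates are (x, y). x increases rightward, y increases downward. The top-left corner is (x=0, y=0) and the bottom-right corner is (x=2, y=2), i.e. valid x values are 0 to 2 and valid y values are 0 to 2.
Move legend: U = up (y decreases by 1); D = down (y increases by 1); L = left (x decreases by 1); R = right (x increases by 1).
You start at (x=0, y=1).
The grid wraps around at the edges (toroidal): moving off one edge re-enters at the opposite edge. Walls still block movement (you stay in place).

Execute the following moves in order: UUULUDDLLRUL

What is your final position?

Answer: Final position: (x=1, y=2)

Derivation:
Start: (x=0, y=1)
  U (up): (x=0, y=1) -> (x=0, y=0)
  U (up): (x=0, y=0) -> (x=0, y=2)
  U (up): (x=0, y=2) -> (x=0, y=1)
  L (left): blocked, stay at (x=0, y=1)
  U (up): (x=0, y=1) -> (x=0, y=0)
  D (down): (x=0, y=0) -> (x=0, y=1)
  D (down): (x=0, y=1) -> (x=0, y=2)
  L (left): (x=0, y=2) -> (x=2, y=2)
  L (left): (x=2, y=2) -> (x=1, y=2)
  R (right): (x=1, y=2) -> (x=2, y=2)
  U (up): blocked, stay at (x=2, y=2)
  L (left): (x=2, y=2) -> (x=1, y=2)
Final: (x=1, y=2)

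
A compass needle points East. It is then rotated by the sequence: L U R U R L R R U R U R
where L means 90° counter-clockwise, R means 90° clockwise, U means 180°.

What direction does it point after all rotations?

Answer: Final heading: East

Derivation:
Start: East
  L (left (90° counter-clockwise)) -> North
  U (U-turn (180°)) -> South
  R (right (90° clockwise)) -> West
  U (U-turn (180°)) -> East
  R (right (90° clockwise)) -> South
  L (left (90° counter-clockwise)) -> East
  R (right (90° clockwise)) -> South
  R (right (90° clockwise)) -> West
  U (U-turn (180°)) -> East
  R (right (90° clockwise)) -> South
  U (U-turn (180°)) -> North
  R (right (90° clockwise)) -> East
Final: East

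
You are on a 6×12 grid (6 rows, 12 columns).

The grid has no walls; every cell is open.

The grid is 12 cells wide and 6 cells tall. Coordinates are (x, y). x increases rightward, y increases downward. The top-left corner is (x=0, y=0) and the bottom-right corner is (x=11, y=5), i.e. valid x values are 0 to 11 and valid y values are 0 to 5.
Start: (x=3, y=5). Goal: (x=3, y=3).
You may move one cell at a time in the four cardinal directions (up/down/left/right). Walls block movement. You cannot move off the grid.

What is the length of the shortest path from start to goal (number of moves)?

BFS from (x=3, y=5) until reaching (x=3, y=3):
  Distance 0: (x=3, y=5)
  Distance 1: (x=3, y=4), (x=2, y=5), (x=4, y=5)
  Distance 2: (x=3, y=3), (x=2, y=4), (x=4, y=4), (x=1, y=5), (x=5, y=5)  <- goal reached here
One shortest path (2 moves): (x=3, y=5) -> (x=3, y=4) -> (x=3, y=3)

Answer: Shortest path length: 2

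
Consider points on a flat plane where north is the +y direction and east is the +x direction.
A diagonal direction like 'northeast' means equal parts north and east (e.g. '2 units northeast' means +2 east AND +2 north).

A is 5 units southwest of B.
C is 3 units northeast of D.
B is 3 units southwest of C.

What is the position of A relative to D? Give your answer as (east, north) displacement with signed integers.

Answer: A is at (east=-5, north=-5) relative to D.

Derivation:
Place D at the origin (east=0, north=0).
  C is 3 units northeast of D: delta (east=+3, north=+3); C at (east=3, north=3).
  B is 3 units southwest of C: delta (east=-3, north=-3); B at (east=0, north=0).
  A is 5 units southwest of B: delta (east=-5, north=-5); A at (east=-5, north=-5).
Therefore A relative to D: (east=-5, north=-5).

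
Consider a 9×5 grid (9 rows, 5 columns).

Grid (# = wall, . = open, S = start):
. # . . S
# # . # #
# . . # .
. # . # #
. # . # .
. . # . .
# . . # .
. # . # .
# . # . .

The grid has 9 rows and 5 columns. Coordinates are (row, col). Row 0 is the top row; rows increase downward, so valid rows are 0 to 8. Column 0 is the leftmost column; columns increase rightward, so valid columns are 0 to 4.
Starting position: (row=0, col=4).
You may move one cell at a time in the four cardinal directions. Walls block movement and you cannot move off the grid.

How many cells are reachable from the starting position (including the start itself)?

BFS flood-fill from (row=0, col=4):
  Distance 0: (row=0, col=4)
  Distance 1: (row=0, col=3)
  Distance 2: (row=0, col=2)
  Distance 3: (row=1, col=2)
  Distance 4: (row=2, col=2)
  Distance 5: (row=2, col=1), (row=3, col=2)
  Distance 6: (row=4, col=2)
Total reachable: 8 (grid has 26 open cells total)

Answer: Reachable cells: 8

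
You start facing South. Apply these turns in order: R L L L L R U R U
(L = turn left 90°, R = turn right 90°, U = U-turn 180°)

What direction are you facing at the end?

Answer: Final heading: East

Derivation:
Start: South
  R (right (90° clockwise)) -> West
  L (left (90° counter-clockwise)) -> South
  L (left (90° counter-clockwise)) -> East
  L (left (90° counter-clockwise)) -> North
  L (left (90° counter-clockwise)) -> West
  R (right (90° clockwise)) -> North
  U (U-turn (180°)) -> South
  R (right (90° clockwise)) -> West
  U (U-turn (180°)) -> East
Final: East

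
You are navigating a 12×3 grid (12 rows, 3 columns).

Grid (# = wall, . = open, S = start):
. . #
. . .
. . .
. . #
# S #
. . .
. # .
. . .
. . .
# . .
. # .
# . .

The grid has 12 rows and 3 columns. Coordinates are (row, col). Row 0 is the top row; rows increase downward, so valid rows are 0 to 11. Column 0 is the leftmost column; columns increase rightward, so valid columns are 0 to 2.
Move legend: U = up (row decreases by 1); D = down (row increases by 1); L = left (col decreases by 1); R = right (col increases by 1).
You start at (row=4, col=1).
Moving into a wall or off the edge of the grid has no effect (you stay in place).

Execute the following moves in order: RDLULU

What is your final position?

Answer: Final position: (row=5, col=0)

Derivation:
Start: (row=4, col=1)
  R (right): blocked, stay at (row=4, col=1)
  D (down): (row=4, col=1) -> (row=5, col=1)
  L (left): (row=5, col=1) -> (row=5, col=0)
  U (up): blocked, stay at (row=5, col=0)
  L (left): blocked, stay at (row=5, col=0)
  U (up): blocked, stay at (row=5, col=0)
Final: (row=5, col=0)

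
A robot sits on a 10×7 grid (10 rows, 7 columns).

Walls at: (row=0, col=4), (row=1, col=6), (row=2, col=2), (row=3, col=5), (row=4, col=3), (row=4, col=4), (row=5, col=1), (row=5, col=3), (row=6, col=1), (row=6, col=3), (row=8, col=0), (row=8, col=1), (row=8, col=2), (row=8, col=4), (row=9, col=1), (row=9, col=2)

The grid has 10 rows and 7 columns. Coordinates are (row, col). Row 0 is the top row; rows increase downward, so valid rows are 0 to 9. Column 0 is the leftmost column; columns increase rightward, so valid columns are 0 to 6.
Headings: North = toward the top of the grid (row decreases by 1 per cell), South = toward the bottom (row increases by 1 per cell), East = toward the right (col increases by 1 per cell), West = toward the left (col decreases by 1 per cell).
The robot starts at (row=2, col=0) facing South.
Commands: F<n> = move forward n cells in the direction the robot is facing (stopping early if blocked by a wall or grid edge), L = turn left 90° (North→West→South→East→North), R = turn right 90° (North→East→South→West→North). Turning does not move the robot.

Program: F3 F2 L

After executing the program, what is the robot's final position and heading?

Start: (row=2, col=0), facing South
  F3: move forward 3, now at (row=5, col=0)
  F2: move forward 2, now at (row=7, col=0)
  L: turn left, now facing East
Final: (row=7, col=0), facing East

Answer: Final position: (row=7, col=0), facing East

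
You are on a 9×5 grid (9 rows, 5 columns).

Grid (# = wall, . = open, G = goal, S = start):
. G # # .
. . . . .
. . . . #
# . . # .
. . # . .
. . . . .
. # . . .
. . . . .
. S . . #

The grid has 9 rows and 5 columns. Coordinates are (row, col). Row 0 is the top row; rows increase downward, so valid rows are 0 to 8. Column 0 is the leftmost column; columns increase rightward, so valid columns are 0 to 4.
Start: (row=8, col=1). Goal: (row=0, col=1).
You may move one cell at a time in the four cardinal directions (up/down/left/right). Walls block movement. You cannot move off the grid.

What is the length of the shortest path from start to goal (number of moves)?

Answer: Shortest path length: 10

Derivation:
BFS from (row=8, col=1) until reaching (row=0, col=1):
  Distance 0: (row=8, col=1)
  Distance 1: (row=7, col=1), (row=8, col=0), (row=8, col=2)
  Distance 2: (row=7, col=0), (row=7, col=2), (row=8, col=3)
  Distance 3: (row=6, col=0), (row=6, col=2), (row=7, col=3)
  Distance 4: (row=5, col=0), (row=5, col=2), (row=6, col=3), (row=7, col=4)
  Distance 5: (row=4, col=0), (row=5, col=1), (row=5, col=3), (row=6, col=4)
  Distance 6: (row=4, col=1), (row=4, col=3), (row=5, col=4)
  Distance 7: (row=3, col=1), (row=4, col=4)
  Distance 8: (row=2, col=1), (row=3, col=2), (row=3, col=4)
  Distance 9: (row=1, col=1), (row=2, col=0), (row=2, col=2)
  Distance 10: (row=0, col=1), (row=1, col=0), (row=1, col=2), (row=2, col=3)  <- goal reached here
One shortest path (10 moves): (row=8, col=1) -> (row=8, col=2) -> (row=7, col=2) -> (row=6, col=2) -> (row=5, col=2) -> (row=5, col=1) -> (row=4, col=1) -> (row=3, col=1) -> (row=2, col=1) -> (row=1, col=1) -> (row=0, col=1)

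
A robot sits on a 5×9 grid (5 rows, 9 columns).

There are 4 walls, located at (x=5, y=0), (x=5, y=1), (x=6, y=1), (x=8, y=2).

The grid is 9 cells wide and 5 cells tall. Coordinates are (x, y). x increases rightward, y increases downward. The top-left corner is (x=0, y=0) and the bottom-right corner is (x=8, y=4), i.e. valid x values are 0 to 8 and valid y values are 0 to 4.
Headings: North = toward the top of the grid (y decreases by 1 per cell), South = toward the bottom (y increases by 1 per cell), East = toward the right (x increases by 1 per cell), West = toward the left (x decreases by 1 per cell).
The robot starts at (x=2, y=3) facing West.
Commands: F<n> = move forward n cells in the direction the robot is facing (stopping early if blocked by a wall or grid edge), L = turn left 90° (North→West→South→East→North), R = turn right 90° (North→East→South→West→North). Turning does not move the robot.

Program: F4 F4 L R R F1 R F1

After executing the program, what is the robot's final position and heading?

Start: (x=2, y=3), facing West
  F4: move forward 2/4 (blocked), now at (x=0, y=3)
  F4: move forward 0/4 (blocked), now at (x=0, y=3)
  L: turn left, now facing South
  R: turn right, now facing West
  R: turn right, now facing North
  F1: move forward 1, now at (x=0, y=2)
  R: turn right, now facing East
  F1: move forward 1, now at (x=1, y=2)
Final: (x=1, y=2), facing East

Answer: Final position: (x=1, y=2), facing East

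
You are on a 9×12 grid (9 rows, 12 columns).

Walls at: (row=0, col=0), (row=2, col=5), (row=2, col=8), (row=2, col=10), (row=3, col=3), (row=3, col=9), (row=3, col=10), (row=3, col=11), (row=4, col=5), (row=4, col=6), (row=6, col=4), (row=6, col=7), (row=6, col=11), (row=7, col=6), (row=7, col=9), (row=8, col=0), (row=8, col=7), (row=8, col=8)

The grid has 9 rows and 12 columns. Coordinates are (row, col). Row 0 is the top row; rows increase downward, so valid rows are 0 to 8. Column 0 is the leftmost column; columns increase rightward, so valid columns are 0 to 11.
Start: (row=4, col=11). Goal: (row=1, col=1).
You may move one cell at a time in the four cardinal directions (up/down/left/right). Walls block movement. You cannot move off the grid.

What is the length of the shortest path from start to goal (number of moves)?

Answer: Shortest path length: 13

Derivation:
BFS from (row=4, col=11) until reaching (row=1, col=1):
  Distance 0: (row=4, col=11)
  Distance 1: (row=4, col=10), (row=5, col=11)
  Distance 2: (row=4, col=9), (row=5, col=10)
  Distance 3: (row=4, col=8), (row=5, col=9), (row=6, col=10)
  Distance 4: (row=3, col=8), (row=4, col=7), (row=5, col=8), (row=6, col=9), (row=7, col=10)
  Distance 5: (row=3, col=7), (row=5, col=7), (row=6, col=8), (row=7, col=11), (row=8, col=10)
  Distance 6: (row=2, col=7), (row=3, col=6), (row=5, col=6), (row=7, col=8), (row=8, col=9), (row=8, col=11)
  Distance 7: (row=1, col=7), (row=2, col=6), (row=3, col=5), (row=5, col=5), (row=6, col=6), (row=7, col=7)
  Distance 8: (row=0, col=7), (row=1, col=6), (row=1, col=8), (row=3, col=4), (row=5, col=4), (row=6, col=5)
  Distance 9: (row=0, col=6), (row=0, col=8), (row=1, col=5), (row=1, col=9), (row=2, col=4), (row=4, col=4), (row=5, col=3), (row=7, col=5)
  Distance 10: (row=0, col=5), (row=0, col=9), (row=1, col=4), (row=1, col=10), (row=2, col=3), (row=2, col=9), (row=4, col=3), (row=5, col=2), (row=6, col=3), (row=7, col=4), (row=8, col=5)
  Distance 11: (row=0, col=4), (row=0, col=10), (row=1, col=3), (row=1, col=11), (row=2, col=2), (row=4, col=2), (row=5, col=1), (row=6, col=2), (row=7, col=3), (row=8, col=4), (row=8, col=6)
  Distance 12: (row=0, col=3), (row=0, col=11), (row=1, col=2), (row=2, col=1), (row=2, col=11), (row=3, col=2), (row=4, col=1), (row=5, col=0), (row=6, col=1), (row=7, col=2), (row=8, col=3)
  Distance 13: (row=0, col=2), (row=1, col=1), (row=2, col=0), (row=3, col=1), (row=4, col=0), (row=6, col=0), (row=7, col=1), (row=8, col=2)  <- goal reached here
One shortest path (13 moves): (row=4, col=11) -> (row=4, col=10) -> (row=4, col=9) -> (row=4, col=8) -> (row=4, col=7) -> (row=3, col=7) -> (row=3, col=6) -> (row=3, col=5) -> (row=3, col=4) -> (row=2, col=4) -> (row=2, col=3) -> (row=2, col=2) -> (row=2, col=1) -> (row=1, col=1)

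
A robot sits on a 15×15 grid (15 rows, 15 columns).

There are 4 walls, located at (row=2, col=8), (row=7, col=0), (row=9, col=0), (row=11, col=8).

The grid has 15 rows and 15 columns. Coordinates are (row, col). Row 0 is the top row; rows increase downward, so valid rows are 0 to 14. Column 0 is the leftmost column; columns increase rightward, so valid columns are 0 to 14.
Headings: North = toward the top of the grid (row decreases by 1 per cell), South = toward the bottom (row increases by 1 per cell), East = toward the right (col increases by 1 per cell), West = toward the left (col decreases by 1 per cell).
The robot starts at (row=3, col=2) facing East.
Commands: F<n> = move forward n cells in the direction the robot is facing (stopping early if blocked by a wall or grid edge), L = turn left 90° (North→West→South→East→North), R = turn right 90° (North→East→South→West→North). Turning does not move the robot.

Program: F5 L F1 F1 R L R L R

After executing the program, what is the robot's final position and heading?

Start: (row=3, col=2), facing East
  F5: move forward 5, now at (row=3, col=7)
  L: turn left, now facing North
  F1: move forward 1, now at (row=2, col=7)
  F1: move forward 1, now at (row=1, col=7)
  R: turn right, now facing East
  L: turn left, now facing North
  R: turn right, now facing East
  L: turn left, now facing North
  R: turn right, now facing East
Final: (row=1, col=7), facing East

Answer: Final position: (row=1, col=7), facing East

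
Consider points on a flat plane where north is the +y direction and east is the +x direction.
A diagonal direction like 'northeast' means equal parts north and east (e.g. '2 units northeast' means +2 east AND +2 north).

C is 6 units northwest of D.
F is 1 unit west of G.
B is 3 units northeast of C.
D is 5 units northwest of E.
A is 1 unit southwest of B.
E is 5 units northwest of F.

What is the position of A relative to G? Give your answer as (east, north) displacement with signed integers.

Place G at the origin (east=0, north=0).
  F is 1 unit west of G: delta (east=-1, north=+0); F at (east=-1, north=0).
  E is 5 units northwest of F: delta (east=-5, north=+5); E at (east=-6, north=5).
  D is 5 units northwest of E: delta (east=-5, north=+5); D at (east=-11, north=10).
  C is 6 units northwest of D: delta (east=-6, north=+6); C at (east=-17, north=16).
  B is 3 units northeast of C: delta (east=+3, north=+3); B at (east=-14, north=19).
  A is 1 unit southwest of B: delta (east=-1, north=-1); A at (east=-15, north=18).
Therefore A relative to G: (east=-15, north=18).

Answer: A is at (east=-15, north=18) relative to G.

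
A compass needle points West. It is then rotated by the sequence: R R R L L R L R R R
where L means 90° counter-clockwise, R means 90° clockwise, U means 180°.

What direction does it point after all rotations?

Answer: Final heading: West

Derivation:
Start: West
  R (right (90° clockwise)) -> North
  R (right (90° clockwise)) -> East
  R (right (90° clockwise)) -> South
  L (left (90° counter-clockwise)) -> East
  L (left (90° counter-clockwise)) -> North
  R (right (90° clockwise)) -> East
  L (left (90° counter-clockwise)) -> North
  R (right (90° clockwise)) -> East
  R (right (90° clockwise)) -> South
  R (right (90° clockwise)) -> West
Final: West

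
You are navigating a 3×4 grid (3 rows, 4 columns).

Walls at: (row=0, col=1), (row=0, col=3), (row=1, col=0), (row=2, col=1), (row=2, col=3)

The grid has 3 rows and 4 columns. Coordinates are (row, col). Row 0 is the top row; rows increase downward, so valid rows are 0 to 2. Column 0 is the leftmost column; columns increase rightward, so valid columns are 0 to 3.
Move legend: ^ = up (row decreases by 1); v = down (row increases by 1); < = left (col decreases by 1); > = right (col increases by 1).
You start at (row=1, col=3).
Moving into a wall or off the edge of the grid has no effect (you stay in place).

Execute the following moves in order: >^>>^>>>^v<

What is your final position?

Start: (row=1, col=3)
  > (right): blocked, stay at (row=1, col=3)
  ^ (up): blocked, stay at (row=1, col=3)
  > (right): blocked, stay at (row=1, col=3)
  > (right): blocked, stay at (row=1, col=3)
  ^ (up): blocked, stay at (row=1, col=3)
  [×3]> (right): blocked, stay at (row=1, col=3)
  ^ (up): blocked, stay at (row=1, col=3)
  v (down): blocked, stay at (row=1, col=3)
  < (left): (row=1, col=3) -> (row=1, col=2)
Final: (row=1, col=2)

Answer: Final position: (row=1, col=2)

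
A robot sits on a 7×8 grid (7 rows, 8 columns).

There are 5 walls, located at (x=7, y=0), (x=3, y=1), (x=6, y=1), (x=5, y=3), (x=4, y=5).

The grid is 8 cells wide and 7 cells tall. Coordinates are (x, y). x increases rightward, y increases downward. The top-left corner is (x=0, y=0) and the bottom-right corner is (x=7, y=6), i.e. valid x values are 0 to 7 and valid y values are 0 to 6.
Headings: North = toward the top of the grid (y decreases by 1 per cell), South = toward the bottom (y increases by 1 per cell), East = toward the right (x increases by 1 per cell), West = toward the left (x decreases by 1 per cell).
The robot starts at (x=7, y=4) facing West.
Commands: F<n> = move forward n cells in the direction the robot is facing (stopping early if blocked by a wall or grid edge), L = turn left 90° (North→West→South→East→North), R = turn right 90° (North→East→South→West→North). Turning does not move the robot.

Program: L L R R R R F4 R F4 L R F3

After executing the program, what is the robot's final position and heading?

Start: (x=7, y=4), facing West
  L: turn left, now facing South
  L: turn left, now facing East
  R: turn right, now facing South
  R: turn right, now facing West
  R: turn right, now facing North
  R: turn right, now facing East
  F4: move forward 0/4 (blocked), now at (x=7, y=4)
  R: turn right, now facing South
  F4: move forward 2/4 (blocked), now at (x=7, y=6)
  L: turn left, now facing East
  R: turn right, now facing South
  F3: move forward 0/3 (blocked), now at (x=7, y=6)
Final: (x=7, y=6), facing South

Answer: Final position: (x=7, y=6), facing South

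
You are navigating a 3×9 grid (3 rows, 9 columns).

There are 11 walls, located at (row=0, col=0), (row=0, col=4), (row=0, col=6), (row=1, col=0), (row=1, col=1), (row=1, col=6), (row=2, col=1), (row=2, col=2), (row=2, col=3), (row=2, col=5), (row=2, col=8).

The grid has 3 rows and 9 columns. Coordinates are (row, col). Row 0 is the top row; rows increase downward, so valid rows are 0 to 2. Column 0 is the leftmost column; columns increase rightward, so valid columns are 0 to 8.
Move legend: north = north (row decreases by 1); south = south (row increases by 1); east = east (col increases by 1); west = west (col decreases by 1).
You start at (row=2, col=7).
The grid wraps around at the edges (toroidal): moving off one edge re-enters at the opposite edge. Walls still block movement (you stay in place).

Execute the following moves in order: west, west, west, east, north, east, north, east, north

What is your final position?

Start: (row=2, col=7)
  west (west): (row=2, col=7) -> (row=2, col=6)
  west (west): blocked, stay at (row=2, col=6)
  west (west): blocked, stay at (row=2, col=6)
  east (east): (row=2, col=6) -> (row=2, col=7)
  north (north): (row=2, col=7) -> (row=1, col=7)
  east (east): (row=1, col=7) -> (row=1, col=8)
  north (north): (row=1, col=8) -> (row=0, col=8)
  east (east): blocked, stay at (row=0, col=8)
  north (north): blocked, stay at (row=0, col=8)
Final: (row=0, col=8)

Answer: Final position: (row=0, col=8)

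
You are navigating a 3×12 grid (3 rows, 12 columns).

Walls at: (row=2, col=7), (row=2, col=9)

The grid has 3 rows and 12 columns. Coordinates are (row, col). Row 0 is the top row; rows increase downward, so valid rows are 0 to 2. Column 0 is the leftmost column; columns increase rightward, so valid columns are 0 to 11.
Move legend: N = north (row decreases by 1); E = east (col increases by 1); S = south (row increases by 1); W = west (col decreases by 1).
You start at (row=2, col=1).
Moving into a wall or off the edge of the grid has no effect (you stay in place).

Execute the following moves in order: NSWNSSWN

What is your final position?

Start: (row=2, col=1)
  N (north): (row=2, col=1) -> (row=1, col=1)
  S (south): (row=1, col=1) -> (row=2, col=1)
  W (west): (row=2, col=1) -> (row=2, col=0)
  N (north): (row=2, col=0) -> (row=1, col=0)
  S (south): (row=1, col=0) -> (row=2, col=0)
  S (south): blocked, stay at (row=2, col=0)
  W (west): blocked, stay at (row=2, col=0)
  N (north): (row=2, col=0) -> (row=1, col=0)
Final: (row=1, col=0)

Answer: Final position: (row=1, col=0)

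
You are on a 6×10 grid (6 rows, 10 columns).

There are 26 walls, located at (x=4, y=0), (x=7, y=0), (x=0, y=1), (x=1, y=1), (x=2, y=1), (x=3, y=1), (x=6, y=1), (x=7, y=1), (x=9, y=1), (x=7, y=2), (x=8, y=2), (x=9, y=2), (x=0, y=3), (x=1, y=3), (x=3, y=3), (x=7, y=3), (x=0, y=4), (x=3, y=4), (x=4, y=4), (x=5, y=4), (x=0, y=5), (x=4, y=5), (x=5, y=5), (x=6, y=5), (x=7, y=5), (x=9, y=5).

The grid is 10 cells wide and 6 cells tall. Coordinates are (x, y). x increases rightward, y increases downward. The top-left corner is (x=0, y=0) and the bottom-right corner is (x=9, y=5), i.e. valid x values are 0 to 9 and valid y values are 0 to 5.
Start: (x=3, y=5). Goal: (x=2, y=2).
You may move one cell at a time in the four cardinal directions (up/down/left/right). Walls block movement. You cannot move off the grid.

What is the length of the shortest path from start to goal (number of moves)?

Answer: Shortest path length: 4

Derivation:
BFS from (x=3, y=5) until reaching (x=2, y=2):
  Distance 0: (x=3, y=5)
  Distance 1: (x=2, y=5)
  Distance 2: (x=2, y=4), (x=1, y=5)
  Distance 3: (x=2, y=3), (x=1, y=4)
  Distance 4: (x=2, y=2)  <- goal reached here
One shortest path (4 moves): (x=3, y=5) -> (x=2, y=5) -> (x=2, y=4) -> (x=2, y=3) -> (x=2, y=2)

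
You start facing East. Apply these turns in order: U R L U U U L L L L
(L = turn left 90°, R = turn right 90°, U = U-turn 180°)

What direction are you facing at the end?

Answer: Final heading: East

Derivation:
Start: East
  U (U-turn (180°)) -> West
  R (right (90° clockwise)) -> North
  L (left (90° counter-clockwise)) -> West
  U (U-turn (180°)) -> East
  U (U-turn (180°)) -> West
  U (U-turn (180°)) -> East
  L (left (90° counter-clockwise)) -> North
  L (left (90° counter-clockwise)) -> West
  L (left (90° counter-clockwise)) -> South
  L (left (90° counter-clockwise)) -> East
Final: East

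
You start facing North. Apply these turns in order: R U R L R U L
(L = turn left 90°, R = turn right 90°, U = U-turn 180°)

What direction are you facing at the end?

Start: North
  R (right (90° clockwise)) -> East
  U (U-turn (180°)) -> West
  R (right (90° clockwise)) -> North
  L (left (90° counter-clockwise)) -> West
  R (right (90° clockwise)) -> North
  U (U-turn (180°)) -> South
  L (left (90° counter-clockwise)) -> East
Final: East

Answer: Final heading: East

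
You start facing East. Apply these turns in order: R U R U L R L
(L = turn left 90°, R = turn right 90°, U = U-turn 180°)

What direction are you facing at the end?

Start: East
  R (right (90° clockwise)) -> South
  U (U-turn (180°)) -> North
  R (right (90° clockwise)) -> East
  U (U-turn (180°)) -> West
  L (left (90° counter-clockwise)) -> South
  R (right (90° clockwise)) -> West
  L (left (90° counter-clockwise)) -> South
Final: South

Answer: Final heading: South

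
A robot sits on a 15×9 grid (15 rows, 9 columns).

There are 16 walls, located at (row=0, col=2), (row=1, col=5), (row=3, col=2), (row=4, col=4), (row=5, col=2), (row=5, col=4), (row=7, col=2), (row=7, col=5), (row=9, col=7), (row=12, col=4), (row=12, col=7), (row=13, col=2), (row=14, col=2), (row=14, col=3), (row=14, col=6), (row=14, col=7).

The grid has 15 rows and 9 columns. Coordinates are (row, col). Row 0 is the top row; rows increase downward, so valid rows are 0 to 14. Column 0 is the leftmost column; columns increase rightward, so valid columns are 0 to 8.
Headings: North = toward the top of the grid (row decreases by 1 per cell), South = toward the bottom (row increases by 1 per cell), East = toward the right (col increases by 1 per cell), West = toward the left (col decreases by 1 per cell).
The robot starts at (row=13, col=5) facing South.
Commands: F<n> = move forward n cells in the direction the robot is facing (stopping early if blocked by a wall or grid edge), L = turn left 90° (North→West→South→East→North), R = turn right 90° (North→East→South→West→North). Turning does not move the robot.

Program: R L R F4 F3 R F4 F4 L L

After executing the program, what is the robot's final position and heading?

Answer: Final position: (row=5, col=3), facing South

Derivation:
Start: (row=13, col=5), facing South
  R: turn right, now facing West
  L: turn left, now facing South
  R: turn right, now facing West
  F4: move forward 2/4 (blocked), now at (row=13, col=3)
  F3: move forward 0/3 (blocked), now at (row=13, col=3)
  R: turn right, now facing North
  F4: move forward 4, now at (row=9, col=3)
  F4: move forward 4, now at (row=5, col=3)
  L: turn left, now facing West
  L: turn left, now facing South
Final: (row=5, col=3), facing South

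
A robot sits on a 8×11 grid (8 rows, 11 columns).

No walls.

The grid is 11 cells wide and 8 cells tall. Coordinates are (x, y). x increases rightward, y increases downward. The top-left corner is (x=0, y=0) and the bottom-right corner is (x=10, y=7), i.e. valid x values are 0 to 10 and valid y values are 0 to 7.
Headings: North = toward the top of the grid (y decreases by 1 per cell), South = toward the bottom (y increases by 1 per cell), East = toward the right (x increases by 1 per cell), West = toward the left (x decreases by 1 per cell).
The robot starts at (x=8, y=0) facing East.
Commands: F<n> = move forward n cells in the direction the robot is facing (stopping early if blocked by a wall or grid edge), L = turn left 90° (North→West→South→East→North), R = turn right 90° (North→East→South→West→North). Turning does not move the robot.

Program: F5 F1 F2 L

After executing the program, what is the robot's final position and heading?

Start: (x=8, y=0), facing East
  F5: move forward 2/5 (blocked), now at (x=10, y=0)
  F1: move forward 0/1 (blocked), now at (x=10, y=0)
  F2: move forward 0/2 (blocked), now at (x=10, y=0)
  L: turn left, now facing North
Final: (x=10, y=0), facing North

Answer: Final position: (x=10, y=0), facing North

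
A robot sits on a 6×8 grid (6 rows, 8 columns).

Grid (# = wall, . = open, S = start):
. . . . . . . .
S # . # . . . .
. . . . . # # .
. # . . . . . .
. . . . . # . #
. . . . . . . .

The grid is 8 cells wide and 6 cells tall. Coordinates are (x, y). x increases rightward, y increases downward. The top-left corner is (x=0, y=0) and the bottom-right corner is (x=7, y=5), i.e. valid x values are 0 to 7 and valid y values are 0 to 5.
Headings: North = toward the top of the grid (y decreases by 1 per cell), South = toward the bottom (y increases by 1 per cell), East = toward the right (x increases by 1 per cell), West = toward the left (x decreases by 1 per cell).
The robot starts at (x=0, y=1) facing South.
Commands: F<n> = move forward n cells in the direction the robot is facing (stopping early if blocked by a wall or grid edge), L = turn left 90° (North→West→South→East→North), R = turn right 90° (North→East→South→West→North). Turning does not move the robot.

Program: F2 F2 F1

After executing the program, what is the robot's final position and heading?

Answer: Final position: (x=0, y=5), facing South

Derivation:
Start: (x=0, y=1), facing South
  F2: move forward 2, now at (x=0, y=3)
  F2: move forward 2, now at (x=0, y=5)
  F1: move forward 0/1 (blocked), now at (x=0, y=5)
Final: (x=0, y=5), facing South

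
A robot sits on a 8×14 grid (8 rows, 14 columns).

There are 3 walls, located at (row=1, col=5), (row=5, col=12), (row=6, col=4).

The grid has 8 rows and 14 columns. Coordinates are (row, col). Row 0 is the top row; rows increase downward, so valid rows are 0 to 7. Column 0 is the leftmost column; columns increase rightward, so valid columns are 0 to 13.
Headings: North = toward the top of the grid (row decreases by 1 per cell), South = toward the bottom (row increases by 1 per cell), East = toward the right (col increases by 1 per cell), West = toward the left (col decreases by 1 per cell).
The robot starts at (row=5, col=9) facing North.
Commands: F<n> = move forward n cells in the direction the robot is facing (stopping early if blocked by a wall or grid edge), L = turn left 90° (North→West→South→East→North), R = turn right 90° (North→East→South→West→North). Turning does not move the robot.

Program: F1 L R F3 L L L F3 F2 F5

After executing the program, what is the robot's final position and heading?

Answer: Final position: (row=1, col=13), facing East

Derivation:
Start: (row=5, col=9), facing North
  F1: move forward 1, now at (row=4, col=9)
  L: turn left, now facing West
  R: turn right, now facing North
  F3: move forward 3, now at (row=1, col=9)
  L: turn left, now facing West
  L: turn left, now facing South
  L: turn left, now facing East
  F3: move forward 3, now at (row=1, col=12)
  F2: move forward 1/2 (blocked), now at (row=1, col=13)
  F5: move forward 0/5 (blocked), now at (row=1, col=13)
Final: (row=1, col=13), facing East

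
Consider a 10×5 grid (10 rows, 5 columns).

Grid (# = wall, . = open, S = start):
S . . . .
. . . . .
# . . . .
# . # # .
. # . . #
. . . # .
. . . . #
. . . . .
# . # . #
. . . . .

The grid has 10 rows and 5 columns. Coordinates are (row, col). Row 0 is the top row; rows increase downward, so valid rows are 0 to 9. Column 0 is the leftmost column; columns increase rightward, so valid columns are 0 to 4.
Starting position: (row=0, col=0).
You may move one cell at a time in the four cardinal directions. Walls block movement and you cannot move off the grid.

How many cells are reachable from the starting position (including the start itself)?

BFS flood-fill from (row=0, col=0):
  Distance 0: (row=0, col=0)
  Distance 1: (row=0, col=1), (row=1, col=0)
  Distance 2: (row=0, col=2), (row=1, col=1)
  Distance 3: (row=0, col=3), (row=1, col=2), (row=2, col=1)
  Distance 4: (row=0, col=4), (row=1, col=3), (row=2, col=2), (row=3, col=1)
  Distance 5: (row=1, col=4), (row=2, col=3)
  Distance 6: (row=2, col=4)
  Distance 7: (row=3, col=4)
Total reachable: 16 (grid has 39 open cells total)

Answer: Reachable cells: 16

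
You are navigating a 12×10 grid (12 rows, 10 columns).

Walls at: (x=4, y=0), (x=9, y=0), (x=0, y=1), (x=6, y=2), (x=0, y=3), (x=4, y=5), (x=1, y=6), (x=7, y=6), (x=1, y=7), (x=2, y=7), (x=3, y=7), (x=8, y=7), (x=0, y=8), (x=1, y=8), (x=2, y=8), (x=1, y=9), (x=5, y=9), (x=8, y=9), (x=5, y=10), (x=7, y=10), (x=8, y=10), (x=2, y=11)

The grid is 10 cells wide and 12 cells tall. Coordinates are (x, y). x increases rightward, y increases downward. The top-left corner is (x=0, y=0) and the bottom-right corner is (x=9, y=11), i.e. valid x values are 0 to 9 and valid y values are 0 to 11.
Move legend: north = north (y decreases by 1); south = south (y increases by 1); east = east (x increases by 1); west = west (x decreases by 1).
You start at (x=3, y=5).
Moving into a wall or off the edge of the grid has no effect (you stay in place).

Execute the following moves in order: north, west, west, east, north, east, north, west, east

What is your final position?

Start: (x=3, y=5)
  north (north): (x=3, y=5) -> (x=3, y=4)
  west (west): (x=3, y=4) -> (x=2, y=4)
  west (west): (x=2, y=4) -> (x=1, y=4)
  east (east): (x=1, y=4) -> (x=2, y=4)
  north (north): (x=2, y=4) -> (x=2, y=3)
  east (east): (x=2, y=3) -> (x=3, y=3)
  north (north): (x=3, y=3) -> (x=3, y=2)
  west (west): (x=3, y=2) -> (x=2, y=2)
  east (east): (x=2, y=2) -> (x=3, y=2)
Final: (x=3, y=2)

Answer: Final position: (x=3, y=2)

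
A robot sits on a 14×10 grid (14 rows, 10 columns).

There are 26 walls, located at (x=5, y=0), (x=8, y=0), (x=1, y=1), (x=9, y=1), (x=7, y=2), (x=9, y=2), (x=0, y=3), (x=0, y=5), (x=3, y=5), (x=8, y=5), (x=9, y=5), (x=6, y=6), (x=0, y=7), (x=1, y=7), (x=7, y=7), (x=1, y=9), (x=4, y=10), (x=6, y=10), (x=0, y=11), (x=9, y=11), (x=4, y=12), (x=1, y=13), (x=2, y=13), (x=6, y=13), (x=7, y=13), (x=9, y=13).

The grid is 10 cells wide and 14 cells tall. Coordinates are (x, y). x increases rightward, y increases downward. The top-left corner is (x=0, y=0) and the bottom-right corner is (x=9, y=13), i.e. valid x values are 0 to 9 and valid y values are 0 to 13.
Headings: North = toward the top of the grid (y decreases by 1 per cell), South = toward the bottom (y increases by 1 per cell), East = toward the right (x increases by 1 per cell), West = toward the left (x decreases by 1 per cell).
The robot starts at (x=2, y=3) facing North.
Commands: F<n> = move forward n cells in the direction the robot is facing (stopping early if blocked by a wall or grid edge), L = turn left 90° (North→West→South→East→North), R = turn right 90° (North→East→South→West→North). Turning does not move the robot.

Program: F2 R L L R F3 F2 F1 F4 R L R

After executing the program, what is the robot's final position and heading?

Start: (x=2, y=3), facing North
  F2: move forward 2, now at (x=2, y=1)
  R: turn right, now facing East
  L: turn left, now facing North
  L: turn left, now facing West
  R: turn right, now facing North
  F3: move forward 1/3 (blocked), now at (x=2, y=0)
  F2: move forward 0/2 (blocked), now at (x=2, y=0)
  F1: move forward 0/1 (blocked), now at (x=2, y=0)
  F4: move forward 0/4 (blocked), now at (x=2, y=0)
  R: turn right, now facing East
  L: turn left, now facing North
  R: turn right, now facing East
Final: (x=2, y=0), facing East

Answer: Final position: (x=2, y=0), facing East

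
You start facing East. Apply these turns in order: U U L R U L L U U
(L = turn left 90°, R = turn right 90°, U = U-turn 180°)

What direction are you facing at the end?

Answer: Final heading: East

Derivation:
Start: East
  U (U-turn (180°)) -> West
  U (U-turn (180°)) -> East
  L (left (90° counter-clockwise)) -> North
  R (right (90° clockwise)) -> East
  U (U-turn (180°)) -> West
  L (left (90° counter-clockwise)) -> South
  L (left (90° counter-clockwise)) -> East
  U (U-turn (180°)) -> West
  U (U-turn (180°)) -> East
Final: East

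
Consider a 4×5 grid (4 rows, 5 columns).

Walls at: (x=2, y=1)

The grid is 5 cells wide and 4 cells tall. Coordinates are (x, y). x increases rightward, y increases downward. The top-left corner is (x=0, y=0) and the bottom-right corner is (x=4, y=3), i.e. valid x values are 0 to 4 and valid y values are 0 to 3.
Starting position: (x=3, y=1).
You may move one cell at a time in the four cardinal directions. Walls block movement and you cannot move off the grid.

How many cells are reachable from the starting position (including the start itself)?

BFS flood-fill from (x=3, y=1):
  Distance 0: (x=3, y=1)
  Distance 1: (x=3, y=0), (x=4, y=1), (x=3, y=2)
  Distance 2: (x=2, y=0), (x=4, y=0), (x=2, y=2), (x=4, y=2), (x=3, y=3)
  Distance 3: (x=1, y=0), (x=1, y=2), (x=2, y=3), (x=4, y=3)
  Distance 4: (x=0, y=0), (x=1, y=1), (x=0, y=2), (x=1, y=3)
  Distance 5: (x=0, y=1), (x=0, y=3)
Total reachable: 19 (grid has 19 open cells total)

Answer: Reachable cells: 19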